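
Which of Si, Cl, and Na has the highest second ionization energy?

Na

After 1 electron has been removed, what remains? Si⁺ still has 3 valence electrons; Cl⁺ still has 6 valence electrons; Na⁺ is the bare [Ne] core.
Breaking into a closed-shell core is much more expensive than removing a leftover valence electron — Na has the largest IE_2 here.
Valence configurations: Si⁺ [Ne]3s²3p¹, Cl⁺ [Ne]3s²3p⁴.
Tabulated IE_2 (kJ/mol): Si 1577, Cl 2298, Na 4562.
Overall IE_2 order: Si < Cl < Na.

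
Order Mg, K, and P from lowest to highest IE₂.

Mg, P, K

After 1 electron has been removed, what remains? Mg⁺ still has 1 valence electron; K⁺ is the bare [Ar] core; P⁺ still has 4 valence electrons.
Core electrons are held far more tightly than valence electrons, so K tops the IE_2 order.
Valence configurations: Mg⁺ [Ne]3s¹, P⁺ [Ne]3s²3p².
The numbers (kJ/mol): Mg 1451, K 3052, P 1907.
Putting it together, IE_2: Mg < P < K.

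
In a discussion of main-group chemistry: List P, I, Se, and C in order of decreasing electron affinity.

C is in period 2, group 14; P is in period 3, group 15; Se is in period 4, group 16; I is in period 5, group 17.
Electron affinity generally becomes more exothermic across a period toward the halogens and less exothermic down a group.
These sit on a diagonal, where the across-period and down-group effects partly cancel.
C > P: the two effects oppose for this pair; the down-group effect wins (122 vs 72 kJ/mol).
Se > C: the two effects oppose for this pair; the across-period effect wins (195 vs 122 kJ/mol).
I > Se: period and group pull opposite ways; the across-period shift dominates (295 vs 195 kJ/mol).
Tabulated electron affinity (kJ/mol): C 122, P 72, Se 195, I 295.
So from highest to lowest: I > Se > C > P.

I > Se > C > P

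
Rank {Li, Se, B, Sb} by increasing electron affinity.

Adding an electron releases more energy for atoms nearer the top right (short of the noble gases).
These span different periods and groups, so the two trends combine.
Li > B: this pair runs against the simple trend — see the exception note.
Sb > Li: period and group pull opposite ways; the across-period shift dominates (103 vs 60 kJ/mol).
Se > Sb: both effects reinforce here, so Se is clearly the higher of the two.
Note the exception: Li has a higher electron affinity than B, contrary to the simple trend — B's ns²np¹ configuration gives only a small electron affinity — the sparsely filled np subshell binds an added electron weakly.
Tabulated electron affinity (kJ/mol): Li 60, B 27, Se 195, Sb 103.
So from lowest to highest: B < Li < Sb < Se.

B < Li < Sb < Se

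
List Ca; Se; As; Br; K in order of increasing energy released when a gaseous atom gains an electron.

Atoms with high Z_eff and room in the valence shell (especially the halogens) have the most exothermic electron affinities.
All lie in period 4; the across-period trend (electron affinity increases left to right) applies, with the exception below.
Note the exception: K has a higher electron affinity than Ca, contrary to the simple trend — adding an electron to Ca (ns²) has to open a new, higher-energy np subshell, which is unfavourable.
Approximate values (kJ/mol): K 48, Ca 2, As 78, Se 195, Br 325.
So from lowest to highest: Ca < K < As < Se < Br.

Ca < K < As < Se < Br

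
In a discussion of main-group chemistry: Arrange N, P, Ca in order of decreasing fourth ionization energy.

N > Ca > P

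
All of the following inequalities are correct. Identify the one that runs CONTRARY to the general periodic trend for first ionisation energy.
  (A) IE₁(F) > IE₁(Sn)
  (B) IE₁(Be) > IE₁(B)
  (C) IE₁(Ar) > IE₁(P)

(B)

The general trend: first ionisation energy increases across a period and decreases down a group.
(A) F (period 2, group 17) vs Sn (period 5, group 14): the stated order agrees with the simple trend.
(B) Be (period 2, group 2) vs B (period 2, group 13): the stated order contradicts the simple trend.
(C) Ar (period 3, group 18) vs P (period 3, group 15): the stated order agrees with the simple trend.
The exception is (B): removing B's lone 2p electron is easier than breaking Be's filled 2s².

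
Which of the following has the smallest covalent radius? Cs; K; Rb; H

H

H is in period 1, group 1; K is in period 4, group 1; Rb is in period 5, group 1; Cs is in period 6, group 1.
Radius decreases left→right (rising Z_eff, same n) and increases top→bottom (higher n).
All are in group 1, so atomic radius increases down the group.
The smallest covalent radius among these belongs to H.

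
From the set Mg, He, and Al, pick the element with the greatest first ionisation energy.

He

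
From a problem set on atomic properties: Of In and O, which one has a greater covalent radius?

In

O is in period 2, group 16; In is in period 5, group 13.
Moving right in a period, electrons are added to the same shell under a stronger nuclear pull, so atoms get smaller; moving down, a new shell is opened and atoms get larger.
These span different periods and groups, so the two trends combine.
In > O: both effects reinforce here, so In is clearly the larger of the two.
Tabulated atomic radius (pm): O 63, In 142.
So In has the greater covalent radius (In > O).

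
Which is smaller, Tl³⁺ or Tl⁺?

Both ions have Z = 81 protons, but Tl³⁺ has lost more electrons, so its remaining electrons feel a larger effective nuclear charge per electron and are pulled in more tightly.
Higher positive charge → smaller ion, so Tl⁺ > Tl³⁺.

Tl³⁺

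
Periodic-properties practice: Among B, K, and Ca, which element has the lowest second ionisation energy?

Ca

The second ionization energy removes an electron from the +1 ion. For each element: B⁺ still has 2 valence electrons; K⁺ is the bare [Ar] core; Ca⁺ still has 1 valence electron.
Breaking into a closed-shell core is much more expensive than removing a leftover valence electron — K has the largest IE_2 here.
Valence configurations: B⁺ [He]2s², Ca⁺ [Ar]4s¹.
Tabulated IE_2 (kJ/mol): B 2427, K 3052, Ca 1145.
So the second ionization energies run Ca < B < K.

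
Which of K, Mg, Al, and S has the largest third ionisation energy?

Mg

After 2 electrons have been removed, what remains? K²⁺ is already 1 electron into the core; Mg²⁺ is the bare [Ne] core; Al²⁺ still has 1 valence electron; S²⁺ still has 4 valence electrons.
Pulling an electron out of a noble-gas core costs far more than removing a remaining valence electron, so K and Mg sit at the high end of IE_3.
Valence configurations: Al²⁺ [Ne]3s¹, S²⁺ [Ne]3s²3p².
Tabulated IE_3 (kJ/mol): K 4420, Mg 7733, Al 2745, S 3357.
Putting it together, IE_3: Al < S < K < Mg.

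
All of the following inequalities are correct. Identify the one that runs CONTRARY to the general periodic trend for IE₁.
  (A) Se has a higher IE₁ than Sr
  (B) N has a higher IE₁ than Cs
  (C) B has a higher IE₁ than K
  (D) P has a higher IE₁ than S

(D)

The general trend: IE₁ increases across a period and decreases down a group.
(A) Se (period 4, group 16) vs Sr (period 5, group 2): the stated order agrees with the simple trend.
(B) N (period 2, group 15) vs Cs (period 6, group 1): the stated order agrees with the simple trend.
(C) B (period 2, group 13) vs K (period 4, group 1): the stated order agrees with the simple trend.
(D) P (period 3, group 15) vs S (period 3, group 16): the stated order contradicts the simple trend.
The exception is (D): S (3p⁴) ionizes more easily than half-filled P (3p³) because the paired 3p electron in S is pushed out by e⁻–e⁻ repulsion.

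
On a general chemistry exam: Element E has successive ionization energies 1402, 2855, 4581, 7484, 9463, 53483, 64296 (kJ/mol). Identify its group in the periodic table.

Look for the largest jump between consecutive ionization energies: IE6/IE5 ≈ 5.7, far larger than any earlier ratio.
That jump marks the point where a core electron is being removed. So the atom has 5 valence electrons.
A main-group element with 5 valence electrons is in group 15.

Group 15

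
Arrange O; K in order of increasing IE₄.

The fourth ionization energy removes an electron from the +3 ion. For each element: O³⁺ still has 3 valence electrons; K³⁺ is already 2 electrons into the core.
Usually core removal costs more than valence removal, but here the competition is close: a tightly held n=2 valence electron can cost more to remove than an n=3 core electron, so the actual values have to decide it.
Approximate IE_4 values (kJ/mol): O 7469, K 5877.
Hence IE_4: K < O.

K, O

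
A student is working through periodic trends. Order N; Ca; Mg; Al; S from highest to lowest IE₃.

Mg > Ca > N > S > Al

IE_3 is the cost of taking one more electron from the +2 cation: N²⁺ still has 3 valence electrons; Ca²⁺ is the bare [Ar] core; Mg²⁺ is the bare [Ne] core; Al²⁺ still has 1 valence electron; S²⁺ still has 4 valence electrons.
Breaking into a closed-shell core is much more expensive than removing a leftover valence electron — Ca and Mg have the largest IE_3 here.
Valence configurations: N²⁺ [He]2s²2p¹, Al²⁺ [Ne]3s¹, S²⁺ [Ne]3s²3p².
Approximate IE_3 values (kJ/mol): N 4578, Ca 4912, Mg 7733, Al 2745, S 3357.
Putting it together, IE_3: Al < S < N < Ca < Mg.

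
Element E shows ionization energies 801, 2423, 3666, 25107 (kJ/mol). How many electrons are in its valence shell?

Look for the largest jump between consecutive ionization energies: IE4/IE3 ≈ 6.8, far larger than any earlier ratio.
That jump marks the point where a core electron is being removed. So the atom has 3 valence electrons.

3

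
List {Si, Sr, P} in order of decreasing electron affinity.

Si is in period 3, group 14; P is in period 3, group 15; Sr is in period 5, group 2.
Adding an electron releases more energy for atoms nearer the top right (short of the noble gases).
Here both period and group differ, so the two effects have to be weighed against each other.
P > Sr: relative to Sr, both the across-period and down-group shifts push P's electron affinity up.
Si > P: this pair runs against the simple trend — see the exception note.
Note the exception: Si has a higher electron affinity than P, contrary to the simple trend — adding an electron to P's half-filled 3p³ is unfavourable, so Si (3p²) has the more exothermic EA.
Approximate values (kJ/mol): Si 134, P 72, Sr 5.
So from highest to lowest: Si > P > Sr.

Si > P > Sr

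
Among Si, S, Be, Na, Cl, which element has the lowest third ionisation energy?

Si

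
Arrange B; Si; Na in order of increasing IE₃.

IE_3 is the cost of taking one more electron from the +2 cation: B²⁺ still has 1 valence electron; Si²⁺ still has 2 valence electrons; Na²⁺ is already 1 electron into the core.
Pulling an electron out of a noble-gas core costs far more than removing a remaining valence electron, so Na sits at the high end of IE_3.
Valence configurations: B²⁺ [He]2s¹, Si²⁺ [Ne]3s².
Approximate IE_3 values (kJ/mol): B 3660, Si 3232, Na 6910.
So the third ionization energies run Si < B < Na.

Si < B < Na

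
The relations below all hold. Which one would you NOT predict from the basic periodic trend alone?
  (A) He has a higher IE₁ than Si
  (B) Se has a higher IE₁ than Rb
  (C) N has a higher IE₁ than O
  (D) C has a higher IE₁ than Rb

(C)

The general trend: IE₁ increases across a period and decreases down a group.
(A) He (period 1, group 18) vs Si (period 3, group 14): the stated order agrees with the simple trend.
(B) Se (period 4, group 16) vs Rb (period 5, group 1): the stated order agrees with the simple trend.
(C) N (period 2, group 15) vs O (period 2, group 16): the stated order contradicts the simple trend.
(D) C (period 2, group 14) vs Rb (period 5, group 1): the stated order agrees with the simple trend.
The exception is (C): pairing an electron in O's 2p⁴ costs repulsion energy, so O ionizes more easily than half-filled N (2p³).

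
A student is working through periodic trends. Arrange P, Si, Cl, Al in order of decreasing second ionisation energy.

Cl, P, Al, Si

Consider each +1 ion: P⁺ still has 4 valence electrons; Si⁺ still has 3 valence electrons; Cl⁺ still has 6 valence electrons; Al⁺ still has 2 valence electrons.
All are still removing valence electrons, so compare the +1 ions as you would atoms: IE_2 generally rises across a period (higher Z_eff) and falls down a group (larger shell), subject to the usual subshell exceptions.
Valence configurations: P⁺ [Ne]3s²3p², Si⁺ [Ne]3s²3p¹, Cl⁺ [Ne]3s²3p⁴, Al⁺ [Ne]3s².
Si⁺ loses a lone 3p electron whereas Al⁺ must break into a filled 3s² pair, so IE_2(Al) > IE_2(Si) even though Si has the higher nuclear charge.
Tabulated IE_2 (kJ/mol): P 1907, Si 1577, Cl 2298, Al 1817.
So the second ionization energies run Si < Al < P < Cl.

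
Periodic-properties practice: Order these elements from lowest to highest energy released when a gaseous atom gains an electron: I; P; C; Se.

C is in period 2, group 14; P is in period 3, group 15; Se is in period 4, group 16; I is in period 5, group 17.
Adding an electron releases more energy for atoms nearer the top right (short of the noble gases).
A diagonal step moves right (one effect) and down (the opposite effect) at once.
C > P: the two effects oppose for this pair; the down-group effect wins (122 vs 72 kJ/mol).
Se > C: period and group pull opposite ways; the across-period shift dominates (195 vs 122 kJ/mol).
I > Se: period and group pull opposite ways; the across-period shift dominates (295 vs 195 kJ/mol).
Approximate values (kJ/mol): C 122, P 72, Se 195, I 295.
So from lowest to highest: P < C < Se < I.

P < C < Se < I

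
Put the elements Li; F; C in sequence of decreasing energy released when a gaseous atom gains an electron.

Li is in period 2, group 1; C is in period 2, group 14; F is in period 2, group 17.
EA tends to increase across a period and decrease down a group, though the pattern is less regular than for IE or radius.
All lie in period 2, so electron affinity increases left to right.
So from highest to lowest: F > C > Li.

F > C > Li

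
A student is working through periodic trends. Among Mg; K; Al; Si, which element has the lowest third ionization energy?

The third ionization energy removes an electron from the +2 ion. For each element: Mg²⁺ is the bare [Ne] core; K²⁺ is already 1 electron into the core; Al²⁺ still has 1 valence electron; Si²⁺ still has 2 valence electrons.
Core electrons are held far more tightly than valence electrons, so K and Mg top the IE_3 order.
Valence configurations: Al²⁺ [Ne]3s¹, Si²⁺ [Ne]3s².
Tabulated IE_3 (kJ/mol): Mg 7733, K 4420, Al 2745, Si 3232.
So the third ionization energies run Al < Si < K < Mg.

Al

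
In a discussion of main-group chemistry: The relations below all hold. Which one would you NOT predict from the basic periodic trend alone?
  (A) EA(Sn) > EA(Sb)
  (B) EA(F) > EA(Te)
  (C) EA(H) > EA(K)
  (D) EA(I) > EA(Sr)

(A)

The general trend: electron affinity increases across a period and decreases down a group.
(A) Sn (period 5, group 14) vs Sb (period 5, group 15): the stated order contradicts the simple trend.
(B) F (period 2, group 17) vs Te (period 5, group 16): the stated order agrees with the simple trend.
(C) H (period 1, group 1) vs K (period 4, group 1): the stated order agrees with the simple trend.
(D) I (period 5, group 17) vs Sr (period 5, group 2): the stated order agrees with the simple trend.
The exception is (A): adding an electron to Sb's half-filled 5p³ is unfavourable, so Sn has the more exothermic EA.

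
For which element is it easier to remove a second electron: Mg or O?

Mg

Consider each +1 ion: Mg⁺ still has 1 valence electron; O⁺ still has 5 valence electrons.
All are still removing valence electrons, so compare the +1 ions as you would atoms: IE_2 generally rises across a period (higher Z_eff) and falls down a group (larger shell), subject to the usual subshell exceptions.
Valence configurations: Mg⁺ [Ne]3s¹, O⁺ [He]2s²2p³.
Tabulated IE_2 (kJ/mol): Mg 1451, O 3388.
Putting it together, IE_2: Mg < O.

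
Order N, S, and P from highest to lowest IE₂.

After 1 electron has been removed, what remains? N⁺ still has 4 valence electrons; S⁺ still has 5 valence electrons; P⁺ still has 4 valence electrons.
All are still removing valence electrons, so compare the +1 ions as you would atoms: IE_2 generally rises across a period (higher Z_eff) and falls down a group (larger shell), subject to the usual subshell exceptions.
Valence configurations: N⁺ [He]2s²2p², S⁺ [Ne]3s²3p³, P⁺ [Ne]3s²3p².
The numbers (kJ/mol): N 2856, S 2252, P 1907.
Hence IE_2: P < S < N.

N > S > P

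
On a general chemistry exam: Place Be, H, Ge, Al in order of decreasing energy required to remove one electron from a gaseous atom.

H is in period 1, group 1; Be is in period 2, group 2; Al is in period 3, group 13; Ge is in period 4, group 14.
IE₁ increases left→right with effective nuclear charge and decreases top→bottom as the valence shell moves farther out.
A diagonal step moves right (one effect) and down (the opposite effect) at once.
Ge > Al: the two effects oppose for this pair; the across-period effect wins (762 vs 578 kJ/mol).
Be > Ge: period and group pull opposite ways; the down-group shift dominates (900 vs 762 kJ/mol).
H > Be: period and group pull opposite ways; the down-group shift dominates (1312 vs 900 kJ/mol).
For reference (kJ/mol): H 1312, Be 900, Al 578, Ge 762.
So from highest to lowest: H > Be > Ge > Al.

H, Be, Ge, Al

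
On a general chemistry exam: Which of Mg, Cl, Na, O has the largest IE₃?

Mg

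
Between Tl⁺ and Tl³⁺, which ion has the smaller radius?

Tl³⁺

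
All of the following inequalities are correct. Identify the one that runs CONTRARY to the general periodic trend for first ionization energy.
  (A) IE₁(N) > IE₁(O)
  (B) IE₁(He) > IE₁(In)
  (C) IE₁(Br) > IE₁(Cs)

The general trend: first ionization energy increases across a period and decreases down a group.
(A) N (period 2, group 15) vs O (period 2, group 16): the stated order contradicts the simple trend.
(B) He (period 1, group 18) vs In (period 5, group 13): the stated order agrees with the simple trend.
(C) Br (period 4, group 17) vs Cs (period 6, group 1): the stated order agrees with the simple trend.
The exception is (A): pairing an electron in O's 2p⁴ costs repulsion energy, so O ionizes more easily than half-filled N (2p³).

(A)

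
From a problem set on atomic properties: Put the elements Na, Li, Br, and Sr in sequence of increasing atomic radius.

Br, Li, Na, Sr

Atomic radius shrinks across a period as nuclear charge pulls the same shell inward, and grows down a group as new shells are added.
These span different periods and groups, so the two trends combine.
Li > Br: the two effects oppose for this pair; the across-period effect wins (133 vs 114 pm).
Na > Li: they share group 1; the group trend gives Na the larger value.
Sr > Na: period and group pull opposite ways; the down-group shift dominates (185 vs 155 pm).
Tabulated atomic radius (pm): Li 133, Na 155, Br 114, Sr 185.
So from smallest to largest: Br < Li < Na < Sr.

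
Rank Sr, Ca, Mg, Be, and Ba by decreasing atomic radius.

Ba > Sr > Ca > Mg > Be

Moving right in a period, electrons are added to the same shell under a stronger nuclear pull, so atoms get smaller; moving down, a new shell is opened and atoms get larger.
All are in group 2, so atomic radius increases down the group.
So from largest to smallest: Ba > Sr > Ca > Mg > Be.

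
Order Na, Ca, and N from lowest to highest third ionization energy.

N < Ca < Na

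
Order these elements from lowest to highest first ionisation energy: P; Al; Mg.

Mg is in period 3, group 2; Al is in period 3, group 13; P is in period 3, group 15.
Removing the outermost electron gets harder across a period and easier down a group.
All lie in period 3; the across-period trend (first ionization energy increases left to right) applies, with the exception below.
Note the exception: Mg has a higher first ionization energy than Al, contrary to the simple trend — Al's single 3p electron is easier to remove than one from Mg's filled 3s².
For reference (kJ/mol): Mg 738, Al 578, P 1012.
So from lowest to highest: Al < Mg < P.

Al, Mg, P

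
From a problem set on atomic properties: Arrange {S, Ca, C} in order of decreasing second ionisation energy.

C > S > Ca

The second ionization energy removes an electron from the +1 ion. For each element: S⁺ still has 5 valence electrons; Ca⁺ still has 1 valence electron; C⁺ still has 3 valence electrons.
All are still removing valence electrons, so compare the +1 ions as you would atoms: IE_2 generally rises across a period (higher Z_eff) and falls down a group (larger shell), subject to the usual subshell exceptions.
Valence configurations: S⁺ [Ne]3s²3p³, Ca⁺ [Ar]4s¹, C⁺ [He]2s²2p¹.
The numbers (kJ/mol): S 2252, Ca 1145, C 2353.
Hence IE_2: Ca < S < C.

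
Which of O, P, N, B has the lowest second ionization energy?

P

After 1 electron has been removed, what remains? O⁺ still has 5 valence electrons; P⁺ still has 4 valence electrons; N⁺ still has 4 valence electrons; B⁺ still has 2 valence electrons.
All are still removing valence electrons, so compare the +1 ions as you would atoms: IE_2 generally rises across a period (higher Z_eff) and falls down a group (larger shell), subject to the usual subshell exceptions.
Valence configurations: O⁺ [He]2s²2p³, P⁺ [Ne]3s²3p², N⁺ [He]2s²2p², B⁺ [He]2s².
The numbers (kJ/mol): O 3388, P 1907, N 2856, B 2427.
Overall IE_2 order: P < B < N < O.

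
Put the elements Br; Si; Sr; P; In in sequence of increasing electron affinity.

EA tends to increase across a period and decrease down a group, though the pattern is less regular than for IE or radius.
Neither a single period nor a single group — weigh both effects.
In > Sr: In lies to the right of Sr in period 5, so the across-period effect alone puts In higher.
P > In: relative to In, both the across-period and down-group shifts push P's electron affinity up.
Si > P: this pair runs against the simple trend — see the exception note.
Br > Si: period and group pull opposite ways; the across-period shift dominates (325 vs 134 kJ/mol).
Note the exception: Si has a higher electron affinity than P, contrary to the simple trend — adding an electron to P's half-filled 3p³ is unfavourable, so Si (3p²) has the more exothermic EA.
Approximate values (kJ/mol): Si 134, P 72, Br 325, Sr 5, In 29.
So from lowest to highest: Sr < In < P < Si < Br.

Sr, In, P, Si, Br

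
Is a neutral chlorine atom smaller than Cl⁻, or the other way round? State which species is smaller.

Cl

Forming Cl⁻ adds 1 electron to Cl. More electron–electron repulsion in the same shell, with unchanged nuclear charge, lets the cloud expand.
An anion is larger than its parent atom: Cl⁻ > Cl.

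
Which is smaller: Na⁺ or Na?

Na⁺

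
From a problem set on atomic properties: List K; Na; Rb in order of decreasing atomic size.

Na is in period 3, group 1; K is in period 4, group 1; Rb is in period 5, group 1.
Atomic radius shrinks across a period as nuclear charge pulls the same shell inward, and grows down a group as new shells are added.
All are in group 1, so atomic radius increases down the group.
So from largest to smallest: Rb > K > Na.

Rb, K, Na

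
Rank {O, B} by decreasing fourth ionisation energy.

B, O

After 3 electrons have been removed, what remains? O³⁺ still has 3 valence electrons; B³⁺ is the bare [He] core.
Breaking into a closed-shell core is much more expensive than removing a leftover valence electron — B has the largest IE_4 here.
Tabulated IE_4 (kJ/mol): O 7469, B 25026.
Overall IE_4 order: O < B.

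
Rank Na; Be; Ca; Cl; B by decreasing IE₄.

Consider each +3 ion: Na³⁺ is already 2 electrons into the core; Be³⁺ is already 1 electron into the core; Ca³⁺ is already 1 electron into the core; Cl³⁺ still has 4 valence electrons; B³⁺ is the bare [He] core.
Pulling an electron out of a noble-gas core costs far more than removing a remaining valence electron, so Ca, Na, Be and B sit at the high end of IE_4.
Tabulated IE_4 (kJ/mol): Na 9543, Be 21007, Ca 6491, Cl 5159, B 25026.
Hence IE_4: Cl < Ca < Na < Be < B.

B > Be > Na > Ca > Cl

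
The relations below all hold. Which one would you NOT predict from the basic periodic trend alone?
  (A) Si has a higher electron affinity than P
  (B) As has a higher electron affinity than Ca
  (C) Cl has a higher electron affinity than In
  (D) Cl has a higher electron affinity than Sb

The general trend: electron affinity increases across a period and decreases down a group.
(A) Si (period 3, group 14) vs P (period 3, group 15): the stated order contradicts the simple trend.
(B) As (period 4, group 15) vs Ca (period 4, group 2): the stated order agrees with the simple trend.
(C) Cl (period 3, group 17) vs In (period 5, group 13): the stated order agrees with the simple trend.
(D) Cl (period 3, group 17) vs Sb (period 5, group 15): the stated order agrees with the simple trend.
The exception is (A): adding an electron to P's half-filled 3p³ is unfavourable, so Si (3p²) has the more exothermic EA.

(A)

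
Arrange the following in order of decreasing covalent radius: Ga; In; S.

S is in period 3, group 16; Ga is in period 4, group 13; In is in period 5, group 13.
Across a period the added protons contract the valence shell; down a group each new principal shell makes the atom larger.
Neither a single period nor a single group — weigh both effects.
Ga > S: relative to S, both the across-period and down-group shifts push Ga's atomic radius up.
In > Ga: In sits below Ga in group 13, so the down-group effect alone puts In larger.
Approximate values (pm): S 103, Ga 124, In 142.
So from largest to smallest: In > Ga > S.

In > Ga > S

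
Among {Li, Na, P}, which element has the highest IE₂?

Li

Consider each +1 ion: Li⁺ is the bare [He] core; Na⁺ is the bare [Ne] core; P⁺ still has 4 valence electrons.
Pulling an electron out of a noble-gas core costs far more than removing a remaining valence electron, so Na and Li sit at the high end of IE_2.
Tabulated IE_2 (kJ/mol): Li 7298, Na 4562, P 1907.
Putting it together, IE_2: P < Na < Li.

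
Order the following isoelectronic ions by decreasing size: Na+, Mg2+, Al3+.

All of these have 10 electrons, so size is governed by nuclear charge alone: the more protons, the stronger the pull on the same electron cloud, and the smaller the ion.
Nuclear charges: Al3+ (Z=13), Mg2+ (Z=12), Na+ (Z=11).
Largest to smallest: Na+ > Mg2+ > Al3+.

Na+ > Mg2+ > Al3+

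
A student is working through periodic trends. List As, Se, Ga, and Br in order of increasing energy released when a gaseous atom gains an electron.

Ga < As < Se < Br

Ga is in period 4, group 13; As is in period 4, group 15; Se is in period 4, group 16; Br is in period 4, group 17.
Atoms with high Z_eff and room in the valence shell (especially the halogens) have the most exothermic electron affinities.
All lie in period 4, so electron affinity increases left to right.
So from lowest to highest: Ga < As < Se < Br.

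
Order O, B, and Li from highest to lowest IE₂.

Li, O, B

IE_2 is the cost of taking one more electron from the +1 cation: O⁺ still has 5 valence electrons; B⁺ still has 2 valence electrons; Li⁺ is the bare [He] core.
Breaking into a closed-shell core is much more expensive than removing a leftover valence electron — Li has the largest IE_2 here.
Valence configurations: O⁺ [He]2s²2p³, B⁺ [He]2s².
Tabulated IE_2 (kJ/mol): O 3388, B 2427, Li 7298.
So the second ionization energies run B < O < Li.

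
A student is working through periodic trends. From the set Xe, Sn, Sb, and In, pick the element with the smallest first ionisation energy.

Removing the outermost electron gets harder across a period and easier down a group.
All lie in period 5, so first ionization energy increases left to right.
The smallest first ionisation energy among these belongs to In.

In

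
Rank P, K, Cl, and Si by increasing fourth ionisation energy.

Si < P < Cl < K

After 3 electrons have been removed, what remains? P³⁺ still has 2 valence electrons; K³⁺ is already 2 electrons into the core; Cl³⁺ still has 4 valence electrons; Si³⁺ still has 1 valence electron.
Core electrons are held far more tightly than valence electrons, so K tops the IE_4 order.
Valence configurations: P³⁺ [Ne]3s², Cl³⁺ [Ne]3s²3p², Si³⁺ [Ne]3s¹.
Approximate IE_4 values (kJ/mol): P 4964, K 5877, Cl 5159, Si 4356.
So the fourth ionization energies run Si < P < Cl < K.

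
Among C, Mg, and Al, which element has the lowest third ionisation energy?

IE_3 is the cost of taking one more electron from the +2 cation: C²⁺ still has 2 valence electrons; Mg²⁺ is the bare [Ne] core; Al²⁺ still has 1 valence electron.
Pulling an electron out of a noble-gas core costs far more than removing a remaining valence electron, so Mg sits at the high end of IE_3.
Valence configurations: C²⁺ [He]2s², Al²⁺ [Ne]3s¹.
Tabulated IE_3 (kJ/mol): C 4620, Mg 7733, Al 2745.
Overall IE_3 order: Al < C < Mg.

Al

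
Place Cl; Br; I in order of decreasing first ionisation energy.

Cl is in period 3, group 17; Br is in period 4, group 17; I is in period 5, group 17.
First ionization energy rises across a period (greater Z_eff holds electrons more tightly) and falls down a group (valence electrons are farther from the nucleus).
All are in group 17, so first ionization energy increases up the group.
So from highest to lowest: Cl > Br > I.

Cl > Br > I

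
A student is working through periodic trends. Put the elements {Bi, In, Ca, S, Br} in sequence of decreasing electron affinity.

S is in period 3, group 16; Ca is in period 4, group 2; Br is in period 4, group 17; In is in period 5, group 13; Bi is in period 6, group 15.
EA tends to increase across a period and decrease down a group, though the pattern is less regular than for IE or radius.
Here both period and group differ, so the two effects have to be weighed against each other.
In > Ca: the two effects oppose for this pair; the across-period effect wins (29 vs 2 kJ/mol).
Bi > In: period and group pull opposite ways; the across-period shift dominates (91 vs 29 kJ/mol).
S > Bi: both effects reinforce here, so S is clearly the higher of the two.
Br > S: period and group pull opposite ways; the across-period shift dominates (325 vs 200 kJ/mol).
Approximate values (kJ/mol): S 200, Ca 2, Br 325, In 29, Bi 91.
So from highest to lowest: Br > S > Bi > In > Ca.

Br > S > Bi > In > Ca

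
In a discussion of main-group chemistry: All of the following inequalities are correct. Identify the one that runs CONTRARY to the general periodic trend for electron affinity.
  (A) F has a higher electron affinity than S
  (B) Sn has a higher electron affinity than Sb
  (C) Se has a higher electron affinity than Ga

(B)

The general trend: electron affinity increases across a period and decreases down a group.
(A) F (period 2, group 17) vs S (period 3, group 16): the stated order agrees with the simple trend.
(B) Sn (period 5, group 14) vs Sb (period 5, group 15): the stated order contradicts the simple trend.
(C) Se (period 4, group 16) vs Ga (period 4, group 13): the stated order agrees with the simple trend.
The exception is (B): adding an electron to Sb's half-filled 5p³ is unfavourable, so Sn has the more exothermic EA.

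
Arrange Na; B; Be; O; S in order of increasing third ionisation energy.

S < B < O < Na < Be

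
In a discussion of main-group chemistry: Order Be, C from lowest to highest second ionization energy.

Be < C

The second ionization energy removes an electron from the +1 ion. For each element: Be⁺ still has 1 valence electron; C⁺ still has 3 valence electrons.
All are still removing valence electrons, so compare the +1 ions as you would atoms: IE_2 generally rises across a period (higher Z_eff) and falls down a group (larger shell), subject to the usual subshell exceptions.
Valence configurations: Be⁺ [He]2s¹, C⁺ [He]2s²2p¹.
The numbers (kJ/mol): Be 1757, C 2353.
Overall IE_2 order: Be < C.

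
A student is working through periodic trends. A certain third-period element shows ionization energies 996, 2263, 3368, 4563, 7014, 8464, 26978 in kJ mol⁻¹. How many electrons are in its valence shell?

Look for the largest jump between consecutive ionization energies: IE7/IE6 ≈ 3.2, far larger than any earlier ratio.
That jump marks the point where a core electron is being removed. So the atom has 6 valence electrons.

6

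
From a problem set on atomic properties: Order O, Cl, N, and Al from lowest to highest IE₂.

Consider each +1 ion: O⁺ still has 5 valence electrons; Cl⁺ still has 6 valence electrons; N⁺ still has 4 valence electrons; Al⁺ still has 2 valence electrons.
All are still removing valence electrons, so compare the +1 ions as you would atoms: IE_2 generally rises across a period (higher Z_eff) and falls down a group (larger shell), subject to the usual subshell exceptions.
Valence configurations: O⁺ [He]2s²2p³, Cl⁺ [Ne]3s²3p⁴, N⁺ [He]2s²2p², Al⁺ [Ne]3s².
Tabulated IE_2 (kJ/mol): O 3388, Cl 2298, N 2856, Al 1817.
So the second ionization energies run Al < Cl < N < O.

Al < Cl < N < O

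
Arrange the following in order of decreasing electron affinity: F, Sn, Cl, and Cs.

Atoms with high Z_eff and room in the valence shell (especially the halogens) have the most exothermic electron affinities.
Neither a single period nor a single group — weigh both effects.
Sn > Cs: both effects reinforce here, so Sn is clearly the higher of the two.
F > Sn: both effects reinforce here, so F is clearly the higher of the two.
Cl > F: this pair runs against the simple trend — see the exception note.
Note the exception: Cl has a higher electron affinity than F, contrary to the simple trend — F's small 2p subshell makes the incoming electron feel strong e⁻–e⁻ repulsion, so Cl actually releases more energy on gaining an electron.
Approximate values (kJ/mol): F 328, Cl 349, Sn 107, Cs 46.
So from highest to lowest: Cl > F > Sn > Cs.

Cl, F, Sn, Cs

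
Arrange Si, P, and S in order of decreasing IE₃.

IE_3 is the cost of taking one more electron from the +2 cation: Si²⁺ still has 2 valence electrons; P²⁺ still has 3 valence electrons; S²⁺ still has 4 valence electrons.
All are still removing valence electrons, so compare the +2 ions as you would atoms: IE_3 generally rises across a period (higher Z_eff) and falls down a group (larger shell), subject to the usual subshell exceptions.
Valence configurations: Si²⁺ [Ne]3s², P²⁺ [Ne]3s²3p¹, S²⁺ [Ne]3s²3p².
P²⁺ loses a lone 3p electron whereas Si²⁺ must break into a filled 3s² pair, so IE_3(Si) > IE_3(P) even though P has the higher nuclear charge.
Tabulated IE_3 (kJ/mol): Si 3232, P 2914, S 3357.
Overall IE_3 order: P < Si < S.

S > Si > P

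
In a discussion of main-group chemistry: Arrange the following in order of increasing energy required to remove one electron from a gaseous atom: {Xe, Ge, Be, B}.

Be is in period 2, group 2; B is in period 2, group 13; Ge is in period 4, group 14; Xe is in period 5, group 18.
First ionization energy rises across a period (greater Z_eff holds electrons more tightly) and falls down a group (valence electrons are farther from the nucleus).
These span different periods and groups, so the two trends combine.
B > Ge: the two effects oppose for this pair; the down-group effect wins (801 vs 762 kJ/mol).
Be > B: this pair runs against the simple trend — see the exception note.
Xe > Be: the two effects oppose for this pair; the across-period effect wins (1170 vs 900 kJ/mol).
Note the exception: Be has a higher first ionization energy than B, contrary to the simple trend — removing B's lone 2p electron is easier than breaking Be's filled 2s².
Tabulated first ionization energy (kJ/mol): Be 900, B 801, Ge 762, Xe 1170.
So from lowest to highest: Ge < B < Be < Xe.

Ge, B, Be, Xe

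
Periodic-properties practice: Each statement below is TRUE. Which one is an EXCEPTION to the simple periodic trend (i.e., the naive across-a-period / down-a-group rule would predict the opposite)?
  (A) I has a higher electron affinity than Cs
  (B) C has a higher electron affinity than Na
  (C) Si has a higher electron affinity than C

(C)

The general trend: electron affinity increases across a period and decreases down a group.
(A) I (period 5, group 17) vs Cs (period 6, group 1): the stated order agrees with the simple trend.
(B) C (period 2, group 14) vs Na (period 3, group 1): the stated order agrees with the simple trend.
(C) Si (period 3, group 14) vs C (period 2, group 14): the stated order contradicts the simple trend.
The exception is (C): Si's larger, more diffuse 3p orbitals accept an added electron slightly more readily than C's compact 2p.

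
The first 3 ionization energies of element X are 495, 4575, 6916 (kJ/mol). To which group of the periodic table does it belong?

Look for the largest jump between consecutive ionization energies: IE2/IE1 ≈ 9.2, far larger than any earlier ratio.
That jump marks the point where a core electron is being removed. So the atom has 1 valence electron.
A main-group element with 1 valence electron is in group 1.

Group 1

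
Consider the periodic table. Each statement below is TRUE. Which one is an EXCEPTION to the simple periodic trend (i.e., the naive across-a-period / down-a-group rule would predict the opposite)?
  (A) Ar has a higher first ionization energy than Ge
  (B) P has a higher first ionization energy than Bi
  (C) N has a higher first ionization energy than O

(C)

The general trend: first ionization energy increases across a period and decreases down a group.
(A) Ar (period 3, group 18) vs Ge (period 4, group 14): the stated order agrees with the simple trend.
(B) P (period 3, group 15) vs Bi (period 6, group 15): the stated order agrees with the simple trend.
(C) N (period 2, group 15) vs O (period 2, group 16): the stated order contradicts the simple trend.
The exception is (C): pairing an electron in O's 2p⁴ costs repulsion energy, so O ionizes more easily than half-filled N (2p³).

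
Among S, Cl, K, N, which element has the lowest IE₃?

IE_3 is the cost of taking one more electron from the +2 cation: S²⁺ still has 4 valence electrons; Cl²⁺ still has 5 valence electrons; K²⁺ is already 1 electron into the core; N²⁺ still has 3 valence electrons.
Usually core removal costs more than valence removal, but here the competition is close: a tightly held n=2 valence electron can cost more to remove than an n=3 core electron, so the actual values have to decide it.
Valence configurations: S²⁺ [Ne]3s²3p², Cl²⁺ [Ne]3s²3p³, N²⁺ [He]2s²2p¹.
The numbers (kJ/mol): S 3357, Cl 3822, K 4420, N 4578.
Hence IE_3: S < Cl < K < N.

S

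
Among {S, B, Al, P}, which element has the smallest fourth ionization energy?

S

IE_4 is the cost of taking one more electron from the +3 cation: S³⁺ still has 3 valence electrons; B³⁺ is the bare [He] core; Al³⁺ is the bare [Ne] core; P³⁺ still has 2 valence electrons.
Breaking into a closed-shell core is much more expensive than removing a leftover valence electron — Al and B have the largest IE_4 here.
Valence configurations: S³⁺ [Ne]3s²3p¹, P³⁺ [Ne]3s².
S³⁺ loses a lone 3p electron whereas P³⁺ must break into a filled 3s² pair, so IE_4(P) > IE_4(S) even though S has the higher nuclear charge.
Approximate IE_4 values (kJ/mol): S 4556, B 25026, Al 11577, P 4964.
Overall IE_4 order: S < P < Al < B.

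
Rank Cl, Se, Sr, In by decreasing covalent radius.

Sr > In > Se > Cl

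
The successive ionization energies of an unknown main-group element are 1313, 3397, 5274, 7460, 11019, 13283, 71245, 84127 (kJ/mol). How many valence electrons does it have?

6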